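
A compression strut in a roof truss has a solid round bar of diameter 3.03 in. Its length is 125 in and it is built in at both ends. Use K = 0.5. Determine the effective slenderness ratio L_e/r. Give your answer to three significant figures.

For a solid circle r = d/4 = 3.03/4 = 0.7575 in
L_e = K·L = 0.5 × 125 = 62.50 in
λ = L_e / r_min = 62.500 / 0.7575 = 82.5

λ ≈ 82.5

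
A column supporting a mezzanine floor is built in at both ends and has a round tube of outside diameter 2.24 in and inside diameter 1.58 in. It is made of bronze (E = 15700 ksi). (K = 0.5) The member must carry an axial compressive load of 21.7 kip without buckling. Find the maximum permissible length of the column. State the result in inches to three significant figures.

d_o = 2.24 in, d_i = 1.58 in
I = π(d_o⁴ − d_i⁴)/64 = π(2.24⁴ − 1.580⁴)/64 = 0.9299 in⁴
At the buckling limit P_cr = P = 2.170×10^4 lb
From P_cr = π²EI/(K·L)²:  L = (1/K)·√(π²EI/P_cr) = (1/0.5)·√(π²×1.57×10^7×0.9299/2.170×10^4)
L = 163 in

L_max ≈ 163 in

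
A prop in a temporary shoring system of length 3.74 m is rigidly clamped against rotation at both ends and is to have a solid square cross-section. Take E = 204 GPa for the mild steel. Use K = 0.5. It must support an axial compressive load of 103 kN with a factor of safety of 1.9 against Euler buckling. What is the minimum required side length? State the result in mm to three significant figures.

Required P_cr = n·P = 1.9 × 103 = 195.7 kN
L_e = K·L = 0.5 × 3.74 = 1.870 m
Required I = P_cr·L_e²/(π²E) = 1.957×10^5 × 1.870² / (π² × 2.04×10^11) = 3.399×10^-7 m⁴
I_req = 3.399×10^5 mm⁴
Solid square: I = a⁴/12  ⇒  a = (12I)^(1/4) = (12×3.399×10^5)^(1/4) = 44.9 mm

a ≈ 44.9 mm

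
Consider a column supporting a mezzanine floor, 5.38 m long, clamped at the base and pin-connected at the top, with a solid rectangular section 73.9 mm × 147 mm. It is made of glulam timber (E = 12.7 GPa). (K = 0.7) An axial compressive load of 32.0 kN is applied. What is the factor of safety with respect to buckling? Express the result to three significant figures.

Buckling occurs about the weak axis: I_min = h·b³/12 with b = 73.9 mm (the shorter side).
I_min = 147×73.9³/12 = 4.944×10^6 mm⁴
I = 4.944×10^6 mm⁴ = 4.944×10^-6 m⁴
Effective length L_e = K·L = 0.7 × 5.38 = 3.766 m
P_cr = π²EI / L_e² = π² × 12.7×10⁹ × 4.944×10^-6 / 3.766² = 4.369×10^4 N
Factor of safety n = P_cr / P = 43.693 / 32.0 = 1.37

n ≈ 1.37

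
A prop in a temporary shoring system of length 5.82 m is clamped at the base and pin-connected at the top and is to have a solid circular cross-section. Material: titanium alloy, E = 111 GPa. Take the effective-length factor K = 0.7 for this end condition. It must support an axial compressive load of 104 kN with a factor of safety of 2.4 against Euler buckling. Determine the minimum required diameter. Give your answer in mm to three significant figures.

Required P_cr = n·P = 2.4 × 104 = 249.6 kN
L_e = K·L = 0.7 × 5.82 = 4.074 m
Required I = P_cr·L_e²/(π²E) = 2.496×10^5 × 4.074² / (π² × 1.11×10^11) = 3.781×10^-6 m⁴
I_req = 3.781×10^6 mm⁴
Solid circle: I = πd⁴/64  ⇒  d = (64I/π)^(1/4) = (64×3.781×10^6/π)^(1/4) = 93.7 mm

d ≈ 93.7 mm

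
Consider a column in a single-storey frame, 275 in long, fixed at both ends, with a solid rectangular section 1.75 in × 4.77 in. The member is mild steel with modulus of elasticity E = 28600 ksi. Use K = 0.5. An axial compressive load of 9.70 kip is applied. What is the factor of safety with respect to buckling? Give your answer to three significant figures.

Buckling occurs about the weak axis: I_min = h·b³/12 with b = 1.75 in (the shorter side).
I_min = 4.77×1.75³/12 = 2.130 in⁴
Effective length L_e = K·L = 0.5 × 275 = 137.5 in
P_cr = π²EI / L_e² = π² × 28600×10³ × 2.130 / 137.5² = 3.181×10^4 lb
Factor of safety n = P_cr / P = 31.806 / 9.70 = 3.28

n ≈ 3.28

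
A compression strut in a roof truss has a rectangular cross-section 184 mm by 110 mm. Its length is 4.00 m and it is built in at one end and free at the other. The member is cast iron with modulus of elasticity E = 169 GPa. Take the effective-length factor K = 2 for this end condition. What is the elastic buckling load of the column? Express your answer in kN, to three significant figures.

P_cr ≈ 532 kN

Buckling occurs about the weak axis: I_min = h·b³/12 with b = 110 mm (the shorter side).
I_min = 184×110³/12 = 2.041×10^7 mm⁴
I = 2.041×10^7 mm⁴ = 2.041×10^-5 m⁴
Effective length L_e = K·L = 2 × 4.00 = 8.000 m
P_cr = π²EI / L_e² = π² × 169×10⁹ × 2.041×10^-5 / 8.000² = 5.319×10^5 N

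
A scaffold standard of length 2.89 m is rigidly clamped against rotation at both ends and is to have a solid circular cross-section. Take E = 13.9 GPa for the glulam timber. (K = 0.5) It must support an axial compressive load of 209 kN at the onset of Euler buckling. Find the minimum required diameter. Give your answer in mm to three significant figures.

L_e = K·L = 0.5 × 2.89 = 1.445 m
Required I = P_cr·L_e²/(π²E) = 2.090×10^5 × 1.445² / (π² × 1.39×10^10) = 3.181×10^-6 m⁴
I_req = 3.181×10^6 mm⁴
Solid circle: I = πd⁴/64  ⇒  d = (64I/π)^(1/4) = (64×3.181×10^6/π)^(1/4) = 89.7 mm

d ≈ 89.7 mm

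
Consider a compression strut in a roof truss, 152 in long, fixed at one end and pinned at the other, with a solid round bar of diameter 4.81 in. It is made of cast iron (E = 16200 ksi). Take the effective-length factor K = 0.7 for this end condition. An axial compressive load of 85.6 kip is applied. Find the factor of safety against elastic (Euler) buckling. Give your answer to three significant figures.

I = πd⁴/64 = π×4.81⁴/64 = 26.28 in⁴
Effective length L_e = K·L = 0.7 × 152 = 106.4 in
P_cr = π²EI / L_e² = π² × 16200×10³ × 26.28 / 106.4² = 3.711×10^5 lb
Factor of safety n = P_cr / P = 371.09 / 85.6 = 4.34

n ≈ 4.34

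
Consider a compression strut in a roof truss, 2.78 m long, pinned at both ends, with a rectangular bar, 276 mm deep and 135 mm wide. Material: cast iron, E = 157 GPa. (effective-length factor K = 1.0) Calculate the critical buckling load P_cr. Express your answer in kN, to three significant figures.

P_cr ≈ 11300 kN

Buckling occurs about the weak axis: I_min = h·b³/12 with b = 135 mm (the shorter side).
I_min = 276×135³/12 = 5.659×10^7 mm⁴
I = 5.659×10^7 mm⁴ = 5.659×10^-5 m⁴
Effective length L_e = K·L = 1 × 2.78 = 2.780 m
P_cr = π²EI / L_e² = π² × 157×10⁹ × 5.659×10^-5 / 2.780² = 1.135×10^7 N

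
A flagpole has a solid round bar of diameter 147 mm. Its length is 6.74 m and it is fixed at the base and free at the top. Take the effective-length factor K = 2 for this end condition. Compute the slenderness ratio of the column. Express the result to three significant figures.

I = πd⁴/64 = π×147⁴/64 = 2.292×10^7 mm⁴
A = 1.697×10^4 mm²;  r_min = √(I/A) = √(2.292×10^7/1.697×10^4) = 36.75 mm
L_e = K·L = 2 × 6.74 m = 13.48 m = 13480 mm
λ = L_e / r_min = 13480 / 36.75 = 367

λ ≈ 367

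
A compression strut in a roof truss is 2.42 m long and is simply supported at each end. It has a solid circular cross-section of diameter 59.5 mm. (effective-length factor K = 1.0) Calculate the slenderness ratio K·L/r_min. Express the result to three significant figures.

λ ≈ 163

I = πd⁴/64 = π×59.5⁴/64 = 6.152×10^5 mm⁴
A = 2.781×10^3 mm²;  r_min = √(I/A) = √(6.152×10^5/2.781×10^3) = 14.88 mm
L_e = K·L = 1 × 2.42 m = 2.420 m = 2420.0 mm
λ = L_e / r_min = 2420.0 / 14.88 = 163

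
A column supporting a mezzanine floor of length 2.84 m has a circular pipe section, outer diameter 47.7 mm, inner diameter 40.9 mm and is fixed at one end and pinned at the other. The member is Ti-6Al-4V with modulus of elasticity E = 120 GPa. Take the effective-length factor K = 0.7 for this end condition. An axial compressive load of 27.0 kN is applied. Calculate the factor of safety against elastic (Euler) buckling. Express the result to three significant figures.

d_o = 47.7 mm, d_i = 40.9 mm
I = π(d_o⁴ − d_i⁴)/64 = π(47.7⁴ − 40.90⁴)/64 = 1.168×10^5 mm⁴
I = 1.168×10^5 mm⁴ = 1.168×10^-7 m⁴
Effective length L_e = K·L = 0.7 × 2.84 = 1.988 m
P_cr = π²EI / L_e² = π² × 120×10⁹ × 1.168×10^-7 / 1.988² = 3.499×10^4 N
Factor of safety n = P_cr / P = 34.990 / 27.0 = 1.30

n ≈ 1.30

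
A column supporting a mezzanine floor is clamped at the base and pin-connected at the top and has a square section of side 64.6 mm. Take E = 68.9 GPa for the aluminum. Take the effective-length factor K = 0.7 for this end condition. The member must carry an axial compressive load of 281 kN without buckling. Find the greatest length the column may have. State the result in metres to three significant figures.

I = a⁴/12 = 64.6⁴/12 = 1.451×10^6 mm⁴
I = 1.451×10^-6 m⁴
At the buckling limit P_cr = P = 2.810×10^5 N
From P_cr = π²EI/(K·L)²:  L = (1/K)·√(π²EI/P_cr) = (1/0.7)·√(π²×6.89×10^10×1.451×10^-6/2.810×10^5)
L = 2.68 m

L_max ≈ 2.68 m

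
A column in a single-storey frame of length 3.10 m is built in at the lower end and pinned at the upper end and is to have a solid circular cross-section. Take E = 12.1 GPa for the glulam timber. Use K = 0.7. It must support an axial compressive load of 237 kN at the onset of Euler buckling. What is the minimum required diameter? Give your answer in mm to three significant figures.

d ≈ 117 mm

L_e = K·L = 0.7 × 3.10 = 2.170 m
Required I = P_cr·L_e²/(π²E) = 2.370×10^5 × 2.170² / (π² × 1.21×10^10) = 9.345×10^-6 m⁴
I_req = 9.345×10^6 mm⁴
Solid circle: I = πd⁴/64  ⇒  d = (64I/π)^(1/4) = (64×9.345×10^6/π)^(1/4) = 117 mm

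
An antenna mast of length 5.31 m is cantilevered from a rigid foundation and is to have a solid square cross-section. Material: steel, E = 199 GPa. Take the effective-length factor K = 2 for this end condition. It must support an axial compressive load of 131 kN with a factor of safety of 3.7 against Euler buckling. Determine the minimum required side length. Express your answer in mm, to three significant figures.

Required P_cr = n·P = 3.7 × 131 = 484.7 kN
L_e = K·L = 2 × 5.31 = 10.62 m
Required I = P_cr·L_e²/(π²E) = 4.847×10^5 × 10.62² / (π² × 1.99×10^11) = 2.783×10^-5 m⁴
I_req = 2.783×10^7 mm⁴
Solid square: I = a⁴/12  ⇒  a = (12I)^(1/4) = (12×2.783×10^7)^(1/4) = 135 mm

a ≈ 135 mm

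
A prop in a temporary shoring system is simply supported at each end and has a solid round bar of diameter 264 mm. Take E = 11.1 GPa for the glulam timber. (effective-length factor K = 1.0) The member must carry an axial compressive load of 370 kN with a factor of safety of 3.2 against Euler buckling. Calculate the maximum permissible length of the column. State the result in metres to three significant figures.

I = πd⁴/64 = π×264⁴/64 = 2.384×10^8 mm⁴
I = 2.384×10^-4 m⁴
Required critical load P_cr = n·P = 3.2 × 370 = 1184 kN = 1.184×10^6 N
From P_cr = π²EI/(K·L)²:  L = (1/K)·√(π²EI/P_cr) = (1/1)·√(π²×1.11×10^10×2.384×10^-4/1.184×10^6)
L = 4.70 m

L_max ≈ 4.70 m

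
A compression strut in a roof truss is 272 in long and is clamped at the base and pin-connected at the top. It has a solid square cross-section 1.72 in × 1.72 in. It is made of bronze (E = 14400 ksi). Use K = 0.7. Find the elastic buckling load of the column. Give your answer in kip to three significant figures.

I = a⁴/12 = 1.72⁴/12 = 0.7293 in⁴
Effective length L_e = K·L = 0.7 × 272 = 190.4 in
P_cr = π²EI / L_e² = π² × 14400×10³ × 0.7293 / 190.4² = 2.859×10^3 lb

P_cr ≈ 2.86 kip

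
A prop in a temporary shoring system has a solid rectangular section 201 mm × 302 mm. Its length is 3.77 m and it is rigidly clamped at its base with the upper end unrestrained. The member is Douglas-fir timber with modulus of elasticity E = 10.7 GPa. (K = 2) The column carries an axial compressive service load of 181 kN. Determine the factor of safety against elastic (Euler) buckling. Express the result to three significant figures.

Buckling occurs about the weak axis: I_min = h·b³/12 with b = 201 mm (the shorter side).
I_min = 302×201³/12 = 2.044×10^8 mm⁴
I = 2.044×10^8 mm⁴ = 2.044×10^-4 m⁴
Effective length L_e = K·L = 2 × 3.77 = 7.540 m
P_cr = π²EI / L_e² = π² × 10.7×10⁹ × 2.044×10^-4 / 7.540² = 3.796×10^5 N
Factor of safety n = P_cr / P = 379.62 / 181 = 2.10

n ≈ 2.10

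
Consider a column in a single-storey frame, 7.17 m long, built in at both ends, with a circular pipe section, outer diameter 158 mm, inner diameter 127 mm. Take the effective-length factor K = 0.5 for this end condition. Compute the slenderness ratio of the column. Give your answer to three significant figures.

d_o = 158 mm, d_i = 127 mm
I = π(d_o⁴ − d_i⁴)/64 = π(158⁴ − 127.0⁴)/64 = 1.782×10^7 mm⁴
A = 6.939×10^3 mm²;  r_min = √(I/A) = √(1.782×10^7/6.939×10^3) = 50.68 mm
L_e = K·L = 0.5 × 7.17 m = 3.585 m = 3585.0 mm
λ = L_e / r_min = 3585.0 / 50.68 = 70.7

λ ≈ 70.7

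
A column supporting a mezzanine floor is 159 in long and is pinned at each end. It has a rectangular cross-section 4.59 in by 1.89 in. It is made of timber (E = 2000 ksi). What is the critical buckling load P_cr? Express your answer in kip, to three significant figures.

P_cr ≈ 2.02 kip

Buckling occurs about the weak axis: I_min = h·b³/12 with b = 1.89 in (the shorter side).
I_min = 4.59×1.89³/12 = 2.582 in⁴
Effective length L_e = K·L = 1 × 159 = 159.0 in
P_cr = π²EI / L_e² = π² × 2000×10³ × 2.582 / 159.0² = 2.016×10^3 lb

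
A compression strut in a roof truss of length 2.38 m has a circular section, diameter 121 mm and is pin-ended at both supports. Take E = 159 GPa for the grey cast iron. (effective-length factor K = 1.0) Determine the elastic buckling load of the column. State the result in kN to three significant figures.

P_cr ≈ 2920 kN

I = πd⁴/64 = π×121⁴/64 = 1.052×10^7 mm⁴
I = 1.052×10^7 mm⁴ = 1.052×10^-5 m⁴
Effective length L_e = K·L = 1 × 2.38 = 2.380 m
P_cr = π²EI / L_e² = π² × 159×10⁹ × 1.052×10^-5 / 2.380² = 2.915×10^6 N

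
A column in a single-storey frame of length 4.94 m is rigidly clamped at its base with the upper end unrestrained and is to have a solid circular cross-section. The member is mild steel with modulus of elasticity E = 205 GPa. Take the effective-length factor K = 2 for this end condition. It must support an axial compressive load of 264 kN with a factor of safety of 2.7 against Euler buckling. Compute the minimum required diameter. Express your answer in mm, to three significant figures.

Required P_cr = n·P = 2.7 × 264 = 712.8 kN
L_e = K·L = 2 × 4.94 = 9.880 m
Required I = P_cr·L_e²/(π²E) = 7.128×10^5 × 9.880² / (π² × 2.05×10^11) = 3.439×10^-5 m⁴
I_req = 3.439×10^7 mm⁴
Solid circle: I = πd⁴/64  ⇒  d = (64I/π)^(1/4) = (64×3.439×10^7/π)^(1/4) = 163 mm

d ≈ 163 mm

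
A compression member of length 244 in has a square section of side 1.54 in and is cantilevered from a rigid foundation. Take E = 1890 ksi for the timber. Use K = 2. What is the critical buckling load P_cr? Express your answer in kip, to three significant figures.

I = a⁴/12 = 1.54⁴/12 = 0.4687 in⁴
Effective length L_e = K·L = 2 × 244 = 488.0 in
P_cr = π²EI / L_e² = π² × 1890×10³ × 0.4687 / 488.0² = 36.71 lb

P_cr ≈ 0.0367 kip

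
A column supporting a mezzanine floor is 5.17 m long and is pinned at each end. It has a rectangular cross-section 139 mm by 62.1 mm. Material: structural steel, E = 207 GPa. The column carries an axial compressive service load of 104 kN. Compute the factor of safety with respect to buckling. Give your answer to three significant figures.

Buckling occurs about the weak axis: I_min = h·b³/12 with b = 62.1 mm (the shorter side).
I_min = 139×62.1³/12 = 2.774×10^6 mm⁴
I = 2.774×10^6 mm⁴ = 2.774×10^-6 m⁴
Effective length L_e = K·L = 1 × 5.17 = 5.170 m
P_cr = π²EI / L_e² = π² × 207×10⁹ × 2.774×10^-6 / 5.170² = 2.120×10^5 N
Factor of safety n = P_cr / P = 212.03 / 104 = 2.04

n ≈ 2.04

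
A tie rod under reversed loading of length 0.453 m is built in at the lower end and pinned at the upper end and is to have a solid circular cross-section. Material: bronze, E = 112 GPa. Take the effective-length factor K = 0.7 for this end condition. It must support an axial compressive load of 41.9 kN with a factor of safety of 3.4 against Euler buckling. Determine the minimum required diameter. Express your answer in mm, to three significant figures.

d ≈ 22.7 mm

Required P_cr = n·P = 3.4 × 41.9 = 142.5 kN
L_e = K·L = 0.7 × 0.453 = 0.3171 m
Required I = P_cr·L_e²/(π²E) = 1.425×10^5 × 0.3171² / (π² × 1.12×10^11) = 1.296×10^-8 m⁴
I_req = 1.296×10^4 mm⁴
Solid circle: I = πd⁴/64  ⇒  d = (64I/π)^(1/4) = (64×1.296×10^4/π)^(1/4) = 22.7 mm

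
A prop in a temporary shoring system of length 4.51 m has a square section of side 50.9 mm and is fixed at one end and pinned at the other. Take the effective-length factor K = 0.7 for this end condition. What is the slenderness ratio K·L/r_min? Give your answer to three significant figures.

λ ≈ 215

I = a⁴/12 = 50.9⁴/12 = 5.594×10^5 mm⁴
A = 2.591×10^3 mm²;  r_min = √(I/A) = √(5.594×10^5/2.591×10^3) = 14.69 mm
L_e = K·L = 0.7 × 4.51 m = 3.157 m = 3157.0 mm
λ = L_e / r_min = 3157.0 / 14.69 = 215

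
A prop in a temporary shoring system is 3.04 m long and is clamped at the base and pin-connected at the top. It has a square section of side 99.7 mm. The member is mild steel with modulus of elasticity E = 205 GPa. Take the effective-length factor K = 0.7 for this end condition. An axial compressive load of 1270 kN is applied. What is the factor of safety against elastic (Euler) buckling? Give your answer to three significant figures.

n ≈ 2.90

I = a⁴/12 = 99.7⁴/12 = 8.234×10^6 mm⁴
I = 8.234×10^6 mm⁴ = 8.234×10^-6 m⁴
Effective length L_e = K·L = 0.7 × 3.04 = 2.128 m
P_cr = π²EI / L_e² = π² × 205×10⁹ × 8.234×10^-6 / 2.128² = 3.679×10^6 N
Factor of safety n = P_cr / P = 3678.8 / 1270 = 2.90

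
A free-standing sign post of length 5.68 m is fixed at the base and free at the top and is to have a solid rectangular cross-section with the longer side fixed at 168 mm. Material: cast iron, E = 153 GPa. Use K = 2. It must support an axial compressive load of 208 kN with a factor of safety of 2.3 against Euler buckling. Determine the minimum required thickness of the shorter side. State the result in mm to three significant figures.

Required P_cr = n·P = 2.3 × 208 = 478.4 kN
L_e = K·L = 2 × 5.68 = 11.36 m
Required I = P_cr·L_e²/(π²E) = 4.784×10^5 × 11.36² / (π² × 1.53×10^11) = 4.088×10^-5 m⁴
I_req = 4.088×10^7 mm⁴
Rectangle, weak axis: I_min = h·b³/12 with h = 168 mm fixed  ⇒  b = (12I/h)^(1/3) = 143 mm

b ≈ 143 mm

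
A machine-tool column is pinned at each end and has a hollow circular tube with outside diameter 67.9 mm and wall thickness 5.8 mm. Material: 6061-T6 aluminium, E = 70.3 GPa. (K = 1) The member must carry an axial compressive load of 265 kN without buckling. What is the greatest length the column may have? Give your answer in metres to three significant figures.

Inner diameter d_i = 67.9 − 2×5.8 = 56.30 mm
I = π(d_o⁴ − d_i⁴)/64 = π(67.9⁴ − 56.30⁴)/64 = 5.502×10^5 mm⁴
I = 5.502×10^-7 m⁴
At the buckling limit P_cr = P = 2.650×10^5 N
From P_cr = π²EI/(K·L)²:  L = (1/K)·√(π²EI/P_cr) = (1/1)·√(π²×7.03×10^10×5.502×10^-7/2.650×10^5)
L = 1.20 m

L_max ≈ 1.20 m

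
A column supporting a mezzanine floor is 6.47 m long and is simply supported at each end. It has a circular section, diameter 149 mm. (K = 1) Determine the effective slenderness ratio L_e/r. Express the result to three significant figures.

For a solid circle r = d/4 = 149/4 = 37.25 mm
L_e = K·L = 1 × 6.47 m = 6.470 m = 6470.0 mm
λ = L_e / r_min = 6470.0 / 37.25 = 174

λ ≈ 174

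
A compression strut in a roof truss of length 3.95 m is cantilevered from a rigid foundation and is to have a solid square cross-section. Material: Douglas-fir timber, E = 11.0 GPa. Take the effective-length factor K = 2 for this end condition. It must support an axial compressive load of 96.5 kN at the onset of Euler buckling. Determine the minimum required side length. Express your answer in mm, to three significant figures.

a ≈ 161 mm

L_e = K·L = 2 × 3.95 = 7.900 m
Required I = P_cr·L_e²/(π²E) = 9.650×10^4 × 7.900² / (π² × 1.10×10^10) = 5.547×10^-5 m⁴
I_req = 5.547×10^7 mm⁴
Solid square: I = a⁴/12  ⇒  a = (12I)^(1/4) = (12×5.547×10^7)^(1/4) = 161 mm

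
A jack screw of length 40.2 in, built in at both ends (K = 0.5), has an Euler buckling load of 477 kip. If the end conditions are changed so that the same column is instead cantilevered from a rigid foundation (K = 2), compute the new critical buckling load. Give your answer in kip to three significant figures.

P_cr ∝ 1/K², so P_cr,new = P_cr,old × (K_old/K_new)² = 477 × (0.5/2)²
= 477 × 0.06250 = 29.8 kip

P_cr ≈ 29.8 kip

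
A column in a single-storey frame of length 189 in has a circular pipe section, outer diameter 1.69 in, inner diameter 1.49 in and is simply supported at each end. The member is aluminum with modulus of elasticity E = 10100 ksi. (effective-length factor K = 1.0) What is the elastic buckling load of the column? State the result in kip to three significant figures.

P_cr ≈ 0.442 kip

d_o = 1.69 in, d_i = 1.49 in
I = π(d_o⁴ − d_i⁴)/64 = π(1.69⁴ − 1.490⁴)/64 = 0.1585 in⁴
Effective length L_e = K·L = 1 × 189 = 189.0 in
P_cr = π²EI / L_e² = π² × 10100×10³ × 0.1585 / 189.0² = 442.2 lb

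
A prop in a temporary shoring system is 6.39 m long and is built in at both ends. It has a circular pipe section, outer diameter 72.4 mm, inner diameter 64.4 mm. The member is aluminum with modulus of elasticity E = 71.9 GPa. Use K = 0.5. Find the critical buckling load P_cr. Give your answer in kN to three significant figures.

P_cr ≈ 35.1 kN

d_o = 72.4 mm, d_i = 64.4 mm
I = π(d_o⁴ − d_i⁴)/64 = π(72.4⁴ − 64.40⁴)/64 = 5.044×10^5 mm⁴
I = 5.044×10^5 mm⁴ = 5.044×10^-7 m⁴
Effective length L_e = K·L = 0.5 × 6.39 = 3.195 m
P_cr = π²EI / L_e² = π² × 71.9×10⁹ × 5.044×10^-7 / 3.195² = 3.506×10^4 N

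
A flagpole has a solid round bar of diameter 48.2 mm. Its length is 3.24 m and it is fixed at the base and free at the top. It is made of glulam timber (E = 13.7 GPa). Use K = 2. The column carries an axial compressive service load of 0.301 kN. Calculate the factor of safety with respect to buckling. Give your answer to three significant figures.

I = πd⁴/64 = π×48.2⁴/64 = 2.649×10^5 mm⁴
I = 2.649×10^5 mm⁴ = 2.649×10^-7 m⁴
Effective length L_e = K·L = 2 × 3.24 = 6.480 m
P_cr = π²EI / L_e² = π² × 13.7×10⁹ × 2.649×10^-7 / 6.480² = 853.2 N
Factor of safety n = P_cr / P = 0.85316 / 0.301 = 2.83

n ≈ 2.83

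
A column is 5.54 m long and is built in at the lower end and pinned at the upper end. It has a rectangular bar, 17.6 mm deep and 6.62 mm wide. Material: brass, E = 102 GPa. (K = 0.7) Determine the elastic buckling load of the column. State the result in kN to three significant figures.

Buckling occurs about the weak axis: I_min = h·b³/12 with b = 6.62 mm (the shorter side).
I_min = 17.6×6.62³/12 = 425.5 mm⁴
I = 425.5 mm⁴ = 4.255×10^-10 m⁴
Effective length L_e = K·L = 0.7 × 5.54 = 3.878 m
P_cr = π²EI / L_e² = π² × 102×10⁹ × 4.255×10^-10 / 3.878² = 28.48 N

P_cr ≈ 0.0285 kN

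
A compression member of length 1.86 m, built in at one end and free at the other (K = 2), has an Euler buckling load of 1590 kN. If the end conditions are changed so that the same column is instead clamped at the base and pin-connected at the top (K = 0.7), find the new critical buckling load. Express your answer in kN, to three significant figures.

P_cr ∝ 1/K², so P_cr,new = P_cr,old × (K_old/K_new)² = 1590 × (2/0.7)²
= 1590 × 8.163 = 13000 kN

P_cr ≈ 13000 kN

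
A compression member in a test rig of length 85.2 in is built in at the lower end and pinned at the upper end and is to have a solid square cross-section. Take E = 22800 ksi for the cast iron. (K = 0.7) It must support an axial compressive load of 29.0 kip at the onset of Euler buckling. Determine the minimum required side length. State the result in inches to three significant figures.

L_e = K·L = 0.7 × 85.2 = 59.64 in
Required I = P_cr·L_e²/(π²E) = 2.900×10^4 × 59.64² / (π² × 2.28×10^7) = 0.4584 in⁴
Solid square: I = a⁴/12  ⇒  a = (12I)^(1/4) = (12×0.4584)^(1/4) = 1.53 in

a ≈ 1.53 in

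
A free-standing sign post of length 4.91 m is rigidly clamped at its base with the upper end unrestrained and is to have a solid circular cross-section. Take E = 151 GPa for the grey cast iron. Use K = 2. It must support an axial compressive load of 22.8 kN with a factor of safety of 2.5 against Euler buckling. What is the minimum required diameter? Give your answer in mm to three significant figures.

d ≈ 93.1 mm

Required P_cr = n·P = 2.5 × 22.8 = 57.00 kN
L_e = K·L = 2 × 4.91 = 9.820 m
Required I = P_cr·L_e²/(π²E) = 5.700×10^4 × 9.820² / (π² × 1.51×10^11) = 3.688×10^-6 m⁴
I_req = 3.688×10^6 mm⁴
Solid circle: I = πd⁴/64  ⇒  d = (64I/π)^(1/4) = (64×3.688×10^6/π)^(1/4) = 93.1 mm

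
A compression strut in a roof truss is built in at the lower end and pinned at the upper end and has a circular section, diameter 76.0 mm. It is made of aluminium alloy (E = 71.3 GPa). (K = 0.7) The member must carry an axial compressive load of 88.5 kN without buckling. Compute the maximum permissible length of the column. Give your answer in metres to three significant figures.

L_max ≈ 5.16 m

I = πd⁴/64 = π×76.0⁴/64 = 1.638×10^6 mm⁴
I = 1.638×10^-6 m⁴
At the buckling limit P_cr = P = 8.850×10^4 N
From P_cr = π²EI/(K·L)²:  L = (1/K)·√(π²EI/P_cr) = (1/0.7)·√(π²×7.13×10^10×1.638×10^-6/8.850×10^4)
L = 5.16 m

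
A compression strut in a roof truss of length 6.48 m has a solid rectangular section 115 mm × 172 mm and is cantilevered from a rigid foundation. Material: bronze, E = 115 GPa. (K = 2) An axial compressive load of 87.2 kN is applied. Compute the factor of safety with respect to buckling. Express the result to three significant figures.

n ≈ 1.69

Buckling occurs about the weak axis: I_min = h·b³/12 with b = 115 mm (the shorter side).
I_min = 172×115³/12 = 2.180×10^7 mm⁴
I = 2.180×10^7 mm⁴ = 2.180×10^-5 m⁴
Effective length L_e = K·L = 2 × 6.48 = 12.96 m
P_cr = π²EI / L_e² = π² × 115×10⁹ × 2.180×10^-5 / 12.96² = 1.473×10^5 N
Factor of safety n = P_cr / P = 147.31 / 87.2 = 1.69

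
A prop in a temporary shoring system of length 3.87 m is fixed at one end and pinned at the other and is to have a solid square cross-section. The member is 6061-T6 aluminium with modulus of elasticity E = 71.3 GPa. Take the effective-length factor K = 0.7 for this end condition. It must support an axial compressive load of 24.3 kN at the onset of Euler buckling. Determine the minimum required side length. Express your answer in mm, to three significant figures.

a ≈ 41.8 mm

L_e = K·L = 0.7 × 3.87 = 2.709 m
Required I = P_cr·L_e²/(π²E) = 2.430×10^4 × 2.709² / (π² × 7.13×10^10) = 2.534×10^-7 m⁴
I_req = 2.534×10^5 mm⁴
Solid square: I = a⁴/12  ⇒  a = (12I)^(1/4) = (12×2.534×10^5)^(1/4) = 41.8 mm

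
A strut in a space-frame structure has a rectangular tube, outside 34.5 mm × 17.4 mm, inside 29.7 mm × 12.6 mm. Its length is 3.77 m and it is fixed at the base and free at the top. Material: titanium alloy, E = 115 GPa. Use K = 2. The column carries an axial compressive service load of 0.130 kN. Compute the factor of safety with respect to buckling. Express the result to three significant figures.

n ≈ 1.57

Weak-axis I_min = (h_o·b_o³ − h_i·b_i³)/12 with b_o = 17.4, b_i = 12.60 mm (shorter outer/inner sides).
I_min = (34.5×17.4³ − 29.70×12.60³)/12 = 1.019×10^4 mm⁴
I = 1.019×10^4 mm⁴ = 1.019×10^-8 m⁴
Effective length L_e = K·L = 2 × 3.77 = 7.540 m
P_cr = π²EI / L_e² = π² × 115×10⁹ × 1.019×10^-8 / 7.540² = 203.5 N
Factor of safety n = P_cr / P = 0.20353 / 0.130 = 1.57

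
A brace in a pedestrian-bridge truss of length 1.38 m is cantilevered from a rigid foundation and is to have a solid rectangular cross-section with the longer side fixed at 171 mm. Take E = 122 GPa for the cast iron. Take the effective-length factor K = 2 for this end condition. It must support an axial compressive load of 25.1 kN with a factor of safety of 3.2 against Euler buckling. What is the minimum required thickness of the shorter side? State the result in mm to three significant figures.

b ≈ 32.9 mm

Required P_cr = n·P = 3.2 × 25.1 = 80.32 kN
L_e = K·L = 2 × 1.38 = 2.760 m
Required I = P_cr·L_e²/(π²E) = 8.032×10^4 × 2.760² / (π² × 1.22×10^11) = 5.081×10^-7 m⁴
I_req = 5.081×10^5 mm⁴
Rectangle, weak axis: I_min = h·b³/12 with h = 171 mm fixed  ⇒  b = (12I/h)^(1/3) = 32.9 mm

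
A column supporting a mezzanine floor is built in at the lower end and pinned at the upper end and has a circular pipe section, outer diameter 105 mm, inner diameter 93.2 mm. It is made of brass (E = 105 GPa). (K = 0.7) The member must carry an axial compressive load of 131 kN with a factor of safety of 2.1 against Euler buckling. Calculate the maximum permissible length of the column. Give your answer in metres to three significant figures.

d_o = 105 mm, d_i = 93.2 mm
I = π(d_o⁴ − d_i⁴)/64 = π(105⁴ − 93.20⁴)/64 = 2.263×10^6 mm⁴
I = 2.263×10^-6 m⁴
Required critical load P_cr = n·P = 2.1 × 131 = 275.1 kN = 2.751×10^5 N
From P_cr = π²EI/(K·L)²:  L = (1/K)·√(π²EI/P_cr) = (1/0.7)·√(π²×1.05×10^11×2.263×10^-6/2.751×10^5)
L = 4.17 m

L_max ≈ 4.17 m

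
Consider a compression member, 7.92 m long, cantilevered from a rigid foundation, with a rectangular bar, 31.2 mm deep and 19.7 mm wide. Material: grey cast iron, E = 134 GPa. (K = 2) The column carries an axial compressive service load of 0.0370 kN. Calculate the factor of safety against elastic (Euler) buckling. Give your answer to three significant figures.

Buckling occurs about the weak axis: I_min = h·b³/12 with b = 19.7 mm (the shorter side).
I_min = 31.2×19.7³/12 = 1.988×10^4 mm⁴
I = 1.988×10^4 mm⁴ = 1.988×10^-8 m⁴
Effective length L_e = K·L = 2 × 7.92 = 15.84 m
P_cr = π²EI / L_e² = π² × 134×10⁹ × 1.988×10^-8 / 15.84² = 104.8 N
Factor of safety n = P_cr / P = 0.10478 / 0.0370 = 2.83

n ≈ 2.83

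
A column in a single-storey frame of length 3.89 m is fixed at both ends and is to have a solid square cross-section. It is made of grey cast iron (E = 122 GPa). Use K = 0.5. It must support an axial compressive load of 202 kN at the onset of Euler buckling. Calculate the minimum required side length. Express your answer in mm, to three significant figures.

L_e = K·L = 0.5 × 3.89 = 1.945 m
Required I = P_cr·L_e²/(π²E) = 2.020×10^5 × 1.945² / (π² × 1.22×10^11) = 6.346×10^-7 m⁴
I_req = 6.346×10^5 mm⁴
Solid square: I = a⁴/12  ⇒  a = (12I)^(1/4) = (12×6.346×10^5)^(1/4) = 52.5 mm

a ≈ 52.5 mm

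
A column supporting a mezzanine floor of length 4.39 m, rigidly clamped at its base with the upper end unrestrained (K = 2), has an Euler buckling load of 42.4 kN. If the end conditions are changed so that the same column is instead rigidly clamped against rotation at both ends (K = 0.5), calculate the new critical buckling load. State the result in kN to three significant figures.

P_cr ∝ 1/K², so P_cr,new = P_cr,old × (K_old/K_new)² = 42.4 × (2/0.5)²
= 42.4 × 16.00 = 678 kN

P_cr ≈ 678 kN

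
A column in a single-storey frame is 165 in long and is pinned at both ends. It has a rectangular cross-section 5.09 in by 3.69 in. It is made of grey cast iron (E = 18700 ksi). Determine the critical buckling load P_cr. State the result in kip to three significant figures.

Buckling occurs about the weak axis: I_min = h·b³/12 with b = 3.69 in (the shorter side).
I_min = 5.09×3.69³/12 = 21.31 in⁴
Effective length L_e = K·L = 1 × 165 = 165.0 in
P_cr = π²EI / L_e² = π² × 18700×10³ × 21.31 / 165.0² = 1.445×10^5 lb

P_cr ≈ 144 kip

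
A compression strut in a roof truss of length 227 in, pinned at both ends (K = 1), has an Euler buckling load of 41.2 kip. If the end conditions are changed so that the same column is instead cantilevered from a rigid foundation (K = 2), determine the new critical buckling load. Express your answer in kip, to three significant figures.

P_cr ∝ 1/K², so P_cr,new = P_cr,old × (K_old/K_new)² = 41.2 × (1/2)²
= 41.2 × 0.2500 = 10.3 kip

P_cr ≈ 10.3 kip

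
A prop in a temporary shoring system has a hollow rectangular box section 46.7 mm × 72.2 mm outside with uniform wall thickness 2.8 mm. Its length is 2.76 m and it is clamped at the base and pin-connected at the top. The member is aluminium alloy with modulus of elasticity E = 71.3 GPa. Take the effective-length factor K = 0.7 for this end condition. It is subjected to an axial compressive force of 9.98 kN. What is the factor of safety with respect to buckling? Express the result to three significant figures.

Inner dimensions: h_i = 72.2 − 2×2.8 = 66.60 mm, b_i = 46.7 − 2×2.8 = 41.10 mm
Weak-axis I_min = (h_o·b_o³ − h_i·b_i³)/12 with b_o = 46.7, b_i = 41.10 mm (shorter outer/inner sides).
I_min = (72.2×46.7³ − 66.60×41.10³)/12 = 2.275×10^5 mm⁴
I = 2.275×10^5 mm⁴ = 2.275×10^-7 m⁴
Effective length L_e = K·L = 0.7 × 2.76 = 1.932 m
P_cr = π²EI / L_e² = π² × 71.3×10⁹ × 2.275×10^-7 / 1.932² = 4.288×10^4 N
Factor of safety n = P_cr / P = 42.884 / 9.98 = 4.30

n ≈ 4.30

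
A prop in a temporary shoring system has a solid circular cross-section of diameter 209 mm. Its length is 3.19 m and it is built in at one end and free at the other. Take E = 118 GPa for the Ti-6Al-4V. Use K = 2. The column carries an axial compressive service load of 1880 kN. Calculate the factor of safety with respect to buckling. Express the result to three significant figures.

n ≈ 1.43

I = πd⁴/64 = π×209⁴/64 = 9.366×10^7 mm⁴
I = 9.366×10^7 mm⁴ = 9.366×10^-5 m⁴
Effective length L_e = K·L = 2 × 3.19 = 6.380 m
P_cr = π²EI / L_e² = π² × 118×10⁹ × 9.366×10^-5 / 6.380² = 2.680×10^6 N
Factor of safety n = P_cr / P = 2679.8 / 1880 = 1.43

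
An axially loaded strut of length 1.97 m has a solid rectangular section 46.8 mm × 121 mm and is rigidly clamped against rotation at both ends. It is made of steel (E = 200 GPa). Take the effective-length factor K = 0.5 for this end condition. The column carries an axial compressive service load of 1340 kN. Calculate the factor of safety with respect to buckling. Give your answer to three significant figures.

n ≈ 1.57

Buckling occurs about the weak axis: I_min = h·b³/12 with b = 46.8 mm (the shorter side).
I_min = 121×46.8³/12 = 1.034×10^6 mm⁴
I = 1.034×10^6 mm⁴ = 1.034×10^-6 m⁴
Effective length L_e = K·L = 0.5 × 1.97 = 0.9850 m
P_cr = π²EI / L_e² = π² × 200×10⁹ × 1.034×10^-6 / 0.9850² = 2.103×10^6 N
Factor of safety n = P_cr / P = 2102.8 / 1340 = 1.57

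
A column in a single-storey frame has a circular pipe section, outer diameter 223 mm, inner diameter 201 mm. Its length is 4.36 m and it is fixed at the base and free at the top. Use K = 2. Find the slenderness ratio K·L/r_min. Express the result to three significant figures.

λ ≈ 116

d_o = 223 mm, d_i = 201 mm
I = π(d_o⁴ − d_i⁴)/64 = π(223⁴ − 201.0⁴)/64 = 4.127×10^7 mm⁴
A = 7.326×10^3 mm²;  r_min = √(I/A) = √(4.127×10^7/7.326×10^3) = 75.05 mm
L_e = K·L = 2 × 4.36 m = 8.720 m = 8720.0 mm
λ = L_e / r_min = 8720.0 / 75.05 = 116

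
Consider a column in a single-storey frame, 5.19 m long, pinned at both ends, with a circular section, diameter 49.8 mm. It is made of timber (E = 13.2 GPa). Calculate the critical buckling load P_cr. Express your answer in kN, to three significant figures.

P_cr ≈ 1.46 kN

I = πd⁴/64 = π×49.8⁴/64 = 3.019×10^5 mm⁴
I = 3.019×10^5 mm⁴ = 3.019×10^-7 m⁴
Effective length L_e = K·L = 1 × 5.19 = 5.190 m
P_cr = π²EI / L_e² = π² × 13.2×10⁹ × 3.019×10^-7 / 5.190² = 1.460×10^3 N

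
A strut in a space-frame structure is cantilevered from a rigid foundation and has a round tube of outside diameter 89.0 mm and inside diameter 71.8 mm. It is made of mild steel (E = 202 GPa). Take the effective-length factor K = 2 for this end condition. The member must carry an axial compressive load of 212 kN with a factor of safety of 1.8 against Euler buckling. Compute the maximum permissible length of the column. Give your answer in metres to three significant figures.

d_o = 89.0 mm, d_i = 71.8 mm
I = π(d_o⁴ − d_i⁴)/64 = π(89.0⁴ − 71.80⁴)/64 = 1.775×10^6 mm⁴
I = 1.775×10^-6 m⁴
Required critical load P_cr = n·P = 1.8 × 212 = 381.6 kN = 3.816×10^5 N
From P_cr = π²EI/(K·L)²:  L = (1/K)·√(π²EI/P_cr) = (1/2)·√(π²×2.02×10^11×1.775×10^-6/3.816×10^5)
L = 1.52 m

L_max ≈ 1.52 m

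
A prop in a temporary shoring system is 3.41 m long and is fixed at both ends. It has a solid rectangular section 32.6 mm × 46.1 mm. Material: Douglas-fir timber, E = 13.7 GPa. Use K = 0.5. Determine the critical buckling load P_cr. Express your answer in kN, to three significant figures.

Buckling occurs about the weak axis: I_min = h·b³/12 with b = 32.6 mm (the shorter side).
I_min = 46.1×32.6³/12 = 1.331×10^5 mm⁴
I = 1.331×10^5 mm⁴ = 1.331×10^-7 m⁴
Effective length L_e = K·L = 0.5 × 3.41 = 1.705 m
P_cr = π²EI / L_e² = π² × 13.7×10⁹ × 1.331×10^-7 / 1.705² = 6.191×10^3 N

P_cr ≈ 6.19 kN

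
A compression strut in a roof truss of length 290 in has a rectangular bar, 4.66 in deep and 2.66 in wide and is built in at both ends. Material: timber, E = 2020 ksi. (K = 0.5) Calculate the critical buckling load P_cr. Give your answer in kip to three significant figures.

P_cr ≈ 6.93 kip

Buckling occurs about the weak axis: I_min = h·b³/12 with b = 2.66 in (the shorter side).
I_min = 4.66×2.66³/12 = 7.309 in⁴
Effective length L_e = K·L = 0.5 × 290 = 145.0 in
P_cr = π²EI / L_e² = π² × 2020×10³ × 7.309 / 145.0² = 6.931×10^3 lb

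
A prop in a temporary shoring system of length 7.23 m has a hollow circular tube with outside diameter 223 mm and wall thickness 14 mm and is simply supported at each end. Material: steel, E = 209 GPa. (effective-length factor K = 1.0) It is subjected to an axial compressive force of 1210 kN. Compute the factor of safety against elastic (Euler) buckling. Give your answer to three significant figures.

Inner diameter d_i = 223 − 2×14 = 195.0 mm
I = π(d_o⁴ − d_i⁴)/64 = π(223⁴ − 195.0⁴)/64 = 5.042×10^7 mm⁴
I = 5.042×10^7 mm⁴ = 5.042×10^-5 m⁴
Effective length L_e = K·L = 1 × 7.23 = 7.230 m
P_cr = π²EI / L_e² = π² × 209×10⁹ × 5.042×10^-5 / 7.230² = 1.989×10^6 N
Factor of safety n = P_cr / P = 1989.5 / 1210 = 1.64

n ≈ 1.64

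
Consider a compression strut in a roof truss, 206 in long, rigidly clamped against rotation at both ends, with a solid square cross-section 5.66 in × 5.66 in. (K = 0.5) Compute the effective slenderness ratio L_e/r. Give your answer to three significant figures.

λ ≈ 63.0

For a square r = a/√12 = 5.66/√12 = 1.634 in
L_e = K·L = 0.5 × 206 = 103.0 in
λ = L_e / r_min = 103.00 / 1.634 = 63.0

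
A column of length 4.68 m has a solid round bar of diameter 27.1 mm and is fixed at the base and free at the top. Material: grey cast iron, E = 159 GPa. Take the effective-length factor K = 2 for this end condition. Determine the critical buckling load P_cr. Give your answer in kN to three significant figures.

I = πd⁴/64 = π×27.1⁴/64 = 2.648×10^4 mm⁴
I = 2.648×10^4 mm⁴ = 2.648×10^-8 m⁴
Effective length L_e = K·L = 2 × 4.68 = 9.360 m
P_cr = π²EI / L_e² = π² × 159×10⁹ × 2.648×10^-8 / 9.360² = 474.2 N

P_cr ≈ 0.474 kN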